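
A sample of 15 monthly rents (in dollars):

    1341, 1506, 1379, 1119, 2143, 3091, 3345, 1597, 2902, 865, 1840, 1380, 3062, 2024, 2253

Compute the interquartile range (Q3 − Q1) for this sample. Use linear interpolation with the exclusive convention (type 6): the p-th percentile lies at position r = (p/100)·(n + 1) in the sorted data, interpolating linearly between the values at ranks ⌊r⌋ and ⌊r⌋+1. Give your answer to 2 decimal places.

Sorted: 865, 1119, 1341, 1379, 1380, 1506, 1597, 1840, 2024, 2143, 2253, 2902, 3062, 3091, 3345.
n = 15.
P25: r = 4 (integer) → 1379.
P75: r = 12 (integer) → 2902.
Difference: 2902 − 1379 = 1523.

1523.00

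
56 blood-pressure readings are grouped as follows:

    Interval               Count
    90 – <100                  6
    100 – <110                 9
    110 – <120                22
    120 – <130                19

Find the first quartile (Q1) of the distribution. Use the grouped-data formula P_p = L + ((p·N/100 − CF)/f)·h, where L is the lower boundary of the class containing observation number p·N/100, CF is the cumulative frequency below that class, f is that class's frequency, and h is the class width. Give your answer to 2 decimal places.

N = 56; target position k = 25/100 · 56 = 14.
Cumulative frequencies: 6, 15, 37, 56.
Observation 14 falls in the class 100 – <110.
L = 100, CF = 6, f = 9, h = 10.
P25 = 100 + ((14 − 6)/9)·10 = 100 + 8.88889 = 108.889.

108.89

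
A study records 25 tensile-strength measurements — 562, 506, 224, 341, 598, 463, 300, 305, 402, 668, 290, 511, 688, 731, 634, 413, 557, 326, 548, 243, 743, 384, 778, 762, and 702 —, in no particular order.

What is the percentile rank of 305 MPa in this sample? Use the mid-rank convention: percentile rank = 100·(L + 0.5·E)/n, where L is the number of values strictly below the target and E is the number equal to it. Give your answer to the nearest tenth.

Sorted: 224, 243, 290, 300, 305, 326, 341, 384, 402, 413, 463, 506, 511, 548, 557, 562, 598, 634, 668, 688, 702, 731, 743, 762, 778.
Count below 305: L = 4; count equal: E = 1; n = 25.
Percentile rank = 100·(4 + 0.5·1)/25 = 100·4.5/25 = 18.

18.0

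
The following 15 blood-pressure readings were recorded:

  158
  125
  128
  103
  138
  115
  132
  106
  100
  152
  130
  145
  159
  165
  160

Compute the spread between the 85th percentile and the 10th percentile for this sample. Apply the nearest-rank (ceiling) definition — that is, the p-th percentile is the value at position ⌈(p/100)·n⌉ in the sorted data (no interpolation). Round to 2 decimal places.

Sorted: 100, 103, 106, 115, 125, 128, 130, 132, 138, 145, 152, 158, 159, 160, 165.
n = 15.
P10: rank ⌈10/100·15⌉ = 2 → 103.
P85: rank ⌈85/100·15⌉ = 13 → 159.
Difference: 159 − 103 = 56.

56.00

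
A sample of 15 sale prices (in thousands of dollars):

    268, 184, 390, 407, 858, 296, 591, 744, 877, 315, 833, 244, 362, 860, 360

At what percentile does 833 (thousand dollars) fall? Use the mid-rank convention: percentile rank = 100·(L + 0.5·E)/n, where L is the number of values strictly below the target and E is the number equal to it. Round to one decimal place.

Sorted: 184, 244, 268, 296, 315, 360, 362, 390, 407, 591, 744, 833, 858, 860, 877.
Count below 833: L = 11; count equal: E = 1; n = 15.
Percentile rank = 100·(11 + 0.5·1)/15 = 100·11.5/15 = 76.67.

76.7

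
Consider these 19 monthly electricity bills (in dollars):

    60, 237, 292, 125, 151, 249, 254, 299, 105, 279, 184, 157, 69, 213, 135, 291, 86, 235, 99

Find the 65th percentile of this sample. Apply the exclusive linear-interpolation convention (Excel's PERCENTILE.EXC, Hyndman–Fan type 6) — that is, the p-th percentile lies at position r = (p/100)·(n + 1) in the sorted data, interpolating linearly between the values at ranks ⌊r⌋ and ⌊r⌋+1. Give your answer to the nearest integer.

237

Sorted: 60, 69, 86, 99, 105, 125, 135, 151, 157, 184, 213, 235, 237, 249, 254, 279, 291, 292, 299.
n = 19.
r = (65/100)·(19 + 1) = 13.
r is an integer, so P65 is the value at rank 13: 237.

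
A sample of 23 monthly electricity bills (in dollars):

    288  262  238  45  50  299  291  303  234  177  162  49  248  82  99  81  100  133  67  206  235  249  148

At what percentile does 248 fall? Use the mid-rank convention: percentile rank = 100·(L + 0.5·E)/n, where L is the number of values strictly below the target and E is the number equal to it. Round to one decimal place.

71.7

Sorted: 45, 49, 50, 67, 81, 82, 99, 100, 133, 148, 162, 177, 206, 234, 235, 238, 248, 249, 262, 288, 291, 299, 303.
Count below 248: L = 16; count equal: E = 1; n = 23.
Percentile rank = 100·(16 + 0.5·1)/23 = 100·16.5/23 = 71.74.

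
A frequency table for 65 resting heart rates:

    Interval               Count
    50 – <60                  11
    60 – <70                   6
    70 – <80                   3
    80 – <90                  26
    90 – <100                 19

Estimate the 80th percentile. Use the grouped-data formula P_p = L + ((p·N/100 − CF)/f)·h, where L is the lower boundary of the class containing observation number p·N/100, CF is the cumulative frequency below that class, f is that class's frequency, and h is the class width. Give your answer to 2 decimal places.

N = 65; target position k = 80/100 · 65 = 52.
Cumulative frequencies: 11, 17, 20, 46, 65.
Observation 52 falls in the class 90 – <100.
L = 90, CF = 46, f = 19, h = 10.
P80 = 90 + ((52 − 46)/19)·10 = 90 + 3.15789 = 93.1579.

93.16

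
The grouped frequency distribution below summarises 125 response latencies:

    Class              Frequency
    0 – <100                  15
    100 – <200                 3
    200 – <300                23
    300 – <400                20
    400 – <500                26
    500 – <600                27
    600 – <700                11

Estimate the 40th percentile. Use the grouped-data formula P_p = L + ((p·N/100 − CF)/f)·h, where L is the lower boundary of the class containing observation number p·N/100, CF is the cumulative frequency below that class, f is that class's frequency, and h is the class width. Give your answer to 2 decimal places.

345.00

N = 125; target position k = 40/100 · 125 = 50.
Cumulative frequencies: 15, 18, 41, 61, 87, 114, 125.
Observation 50 falls in the class 300 – <400.
L = 300, CF = 41, f = 20, h = 100.
P40 = 300 + ((50 − 41)/20)·100 = 300 + 45 = 345.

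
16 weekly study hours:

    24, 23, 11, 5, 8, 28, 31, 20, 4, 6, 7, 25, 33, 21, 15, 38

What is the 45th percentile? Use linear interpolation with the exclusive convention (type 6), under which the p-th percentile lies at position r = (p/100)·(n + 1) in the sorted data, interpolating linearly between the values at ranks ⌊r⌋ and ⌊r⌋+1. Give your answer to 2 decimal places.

Sorted: 4, 5, 6, 7, 8, 11, 15, 20, 21, 23, 24, 25, 28, 31, 33, 38.
n = 16.
r = (45/100)·(16 + 1) = 7.65.
Rank 7 is 15 and rank 8 is 20.
Interpolate: 15 + 0.65·(20 − 15) = 15 + 0.65·5 = 18.25.

18.25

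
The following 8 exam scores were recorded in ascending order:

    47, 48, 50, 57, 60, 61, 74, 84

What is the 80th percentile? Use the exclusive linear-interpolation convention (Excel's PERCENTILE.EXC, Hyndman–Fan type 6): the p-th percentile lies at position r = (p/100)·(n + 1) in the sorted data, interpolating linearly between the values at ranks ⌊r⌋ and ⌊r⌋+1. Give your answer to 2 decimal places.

n = 8.
r = (80/100)·(8 + 1) = 7.2.
Rank 7 is 74 and rank 8 is 84.
Interpolate: 74 + 0.2·(84 − 74) = 74 + 0.2·10 = 76.

76.00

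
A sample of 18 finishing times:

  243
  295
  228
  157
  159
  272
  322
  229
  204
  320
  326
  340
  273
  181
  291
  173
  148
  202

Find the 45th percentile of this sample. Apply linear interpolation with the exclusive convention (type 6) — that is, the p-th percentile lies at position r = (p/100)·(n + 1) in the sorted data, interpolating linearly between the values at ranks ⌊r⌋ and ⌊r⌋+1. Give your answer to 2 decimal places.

228.55

Sorted: 148, 157, 159, 173, 181, 202, 204, 228, 229, 243, 272, 273, 291, 295, 320, 322, 326, 340.
n = 18.
r = (45/100)·(18 + 1) = 8.55.
Rank 8 is 228 and rank 9 is 229.
Interpolate: 228 + 0.55·(229 − 228) = 228 + 0.55·1 = 228.55.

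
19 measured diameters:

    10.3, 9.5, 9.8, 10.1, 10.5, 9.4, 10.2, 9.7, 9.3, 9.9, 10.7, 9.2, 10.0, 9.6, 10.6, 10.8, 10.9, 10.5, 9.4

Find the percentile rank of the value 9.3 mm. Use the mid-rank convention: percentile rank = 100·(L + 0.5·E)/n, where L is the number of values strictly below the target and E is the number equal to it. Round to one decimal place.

7.9

Sorted: 9.2, 9.3, 9.4, 9.4, 9.5, 9.6, 9.7, 9.8, 9.9, 10.0, 10.1, 10.2, 10.3, 10.5, 10.5, 10.6, 10.7, 10.8, 10.9.
Count below 9.3: L = 1; count equal: E = 1; n = 19.
Percentile rank = 100·(1 + 0.5·1)/19 = 100·1.5/19 = 7.895.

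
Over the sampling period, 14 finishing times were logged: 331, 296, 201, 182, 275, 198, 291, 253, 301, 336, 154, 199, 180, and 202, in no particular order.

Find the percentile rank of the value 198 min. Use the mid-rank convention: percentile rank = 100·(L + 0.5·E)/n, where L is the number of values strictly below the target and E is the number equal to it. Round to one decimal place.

25.0

Sorted: 154, 180, 182, 198, 199, 201, 202, 253, 275, 291, 296, 301, 331, 336.
Count below 198: L = 3; count equal: E = 1; n = 14.
Percentile rank = 100·(3 + 0.5·1)/14 = 100·3.5/14 = 25.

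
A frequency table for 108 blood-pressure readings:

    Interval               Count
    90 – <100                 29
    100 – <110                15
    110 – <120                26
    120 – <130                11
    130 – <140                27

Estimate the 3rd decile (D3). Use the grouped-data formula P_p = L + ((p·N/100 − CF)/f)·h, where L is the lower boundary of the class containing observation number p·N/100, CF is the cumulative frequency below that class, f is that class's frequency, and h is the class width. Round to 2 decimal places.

N = 108; target position k = 30/100 · 108 = 32.4.
Cumulative frequencies: 29, 44, 70, 81, 108.
Observation 32.4 falls in the class 100 – <110.
L = 100, CF = 29, f = 15, h = 10.
P30 = 100 + ((32.4 − 29)/15)·10 = 100 + 2.26667 = 102.267.

102.27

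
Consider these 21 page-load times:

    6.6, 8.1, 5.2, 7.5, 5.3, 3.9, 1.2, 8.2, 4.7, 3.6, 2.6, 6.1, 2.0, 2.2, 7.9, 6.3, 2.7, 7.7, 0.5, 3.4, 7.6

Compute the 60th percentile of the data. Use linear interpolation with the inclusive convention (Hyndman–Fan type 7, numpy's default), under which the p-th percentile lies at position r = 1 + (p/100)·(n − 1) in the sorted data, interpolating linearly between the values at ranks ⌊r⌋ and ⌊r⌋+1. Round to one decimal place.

Sorted: 0.5, 1.2, 2.0, 2.2, 2.6, 2.7, 3.4, 3.6, 3.9, 4.7, 5.2, 5.3, 6.1, 6.3, 6.6, 7.5, 7.6, 7.7, 7.9, 8.1, 8.2.
n = 21.
r = 1 + (60/100)·(21 − 1) = 1 + 12 = 13.
r is an integer, so P60 is the value at rank 13: 6.1.

6.1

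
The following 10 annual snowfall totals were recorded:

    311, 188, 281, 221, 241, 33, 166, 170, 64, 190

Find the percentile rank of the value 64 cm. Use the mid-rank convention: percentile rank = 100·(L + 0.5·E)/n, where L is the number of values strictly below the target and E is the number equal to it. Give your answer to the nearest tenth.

Sorted: 33, 64, 166, 170, 188, 190, 221, 241, 281, 311.
Count below 64: L = 1; count equal: E = 1; n = 10.
Percentile rank = 100·(1 + 0.5·1)/10 = 100·1.5/10 = 15.

15.0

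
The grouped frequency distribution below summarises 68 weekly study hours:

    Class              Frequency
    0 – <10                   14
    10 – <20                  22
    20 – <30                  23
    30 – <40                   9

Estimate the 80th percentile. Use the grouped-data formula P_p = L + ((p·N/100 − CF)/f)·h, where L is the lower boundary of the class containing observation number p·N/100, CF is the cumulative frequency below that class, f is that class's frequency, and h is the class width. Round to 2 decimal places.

N = 68; target position k = 80/100 · 68 = 54.4.
Cumulative frequencies: 14, 36, 59, 68.
Observation 54.4 falls in the class 20 – <30.
L = 20, CF = 36, f = 23, h = 10.
P80 = 20 + ((54.4 − 36)/23)·10 = 20 + 8 = 28.

28.00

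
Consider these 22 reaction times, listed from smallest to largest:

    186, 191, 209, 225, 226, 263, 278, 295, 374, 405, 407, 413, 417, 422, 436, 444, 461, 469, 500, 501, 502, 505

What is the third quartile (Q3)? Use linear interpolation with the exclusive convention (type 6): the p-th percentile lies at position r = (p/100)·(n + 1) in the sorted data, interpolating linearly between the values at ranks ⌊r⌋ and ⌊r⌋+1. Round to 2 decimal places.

463.00

n = 22.
r = (75/100)·(22 + 1) = 17.25.
Rank 17 is 461 and rank 18 is 469.
Interpolate: 461 + 0.25·(469 − 461) = 461 + 0.25·8 = 463.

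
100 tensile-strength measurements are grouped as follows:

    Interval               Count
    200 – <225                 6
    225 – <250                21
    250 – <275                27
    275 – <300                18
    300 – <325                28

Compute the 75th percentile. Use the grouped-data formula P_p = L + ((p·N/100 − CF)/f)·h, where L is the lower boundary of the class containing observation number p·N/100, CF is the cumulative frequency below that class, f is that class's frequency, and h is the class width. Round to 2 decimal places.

302.68

N = 100; target position k = 75/100 · 100 = 75.
Cumulative frequencies: 6, 27, 54, 72, 100.
Observation 75 falls in the class 300 – <325.
L = 300, CF = 72, f = 28, h = 25.
P75 = 300 + ((75 − 72)/28)·25 = 300 + 2.67857 = 302.679.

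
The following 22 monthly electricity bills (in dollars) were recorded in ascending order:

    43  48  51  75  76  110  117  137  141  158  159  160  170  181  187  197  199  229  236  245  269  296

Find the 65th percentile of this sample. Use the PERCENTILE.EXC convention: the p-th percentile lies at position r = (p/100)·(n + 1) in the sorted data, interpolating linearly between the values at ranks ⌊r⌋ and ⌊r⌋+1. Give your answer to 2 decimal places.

n = 22.
r = (65/100)·(22 + 1) = 14.95.
Rank 14 is 181 and rank 15 is 187.
Interpolate: 181 + 0.95·(187 − 181) = 181 + 0.95·6 = 186.7.

186.70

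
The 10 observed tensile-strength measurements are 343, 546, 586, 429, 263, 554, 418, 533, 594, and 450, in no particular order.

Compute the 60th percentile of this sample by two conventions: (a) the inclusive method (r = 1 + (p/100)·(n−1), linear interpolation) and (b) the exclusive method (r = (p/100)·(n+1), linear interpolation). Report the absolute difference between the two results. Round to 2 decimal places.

Sorted: 263, 343, 418, 429, 450, 533, 546, 554, 586, 594.
n = 10.
(a) r = 6.4; between ranks 6 (533) and 7 (546): 538.2.
(b) r = 6.6; between ranks 6 (533) and 7 (546): 540.8.
|538.2 − 540.8| = 2.6.

2.60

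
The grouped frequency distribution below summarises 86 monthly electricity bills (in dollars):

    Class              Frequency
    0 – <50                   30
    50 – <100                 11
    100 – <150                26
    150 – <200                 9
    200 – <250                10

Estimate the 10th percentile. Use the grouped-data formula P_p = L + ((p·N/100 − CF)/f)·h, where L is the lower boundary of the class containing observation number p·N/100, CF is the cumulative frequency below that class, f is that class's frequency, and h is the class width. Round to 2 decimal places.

14.33

N = 86; target position k = 10/100 · 86 = 8.6.
Cumulative frequencies: 30, 41, 67, 76, 86.
Observation 8.6 falls in the class 0 – <50.
L = 0, CF = 0, f = 30, h = 50.
P10 = 0 + ((8.6 − 0)/30)·50 = 0 + 14.3333 = 14.3333.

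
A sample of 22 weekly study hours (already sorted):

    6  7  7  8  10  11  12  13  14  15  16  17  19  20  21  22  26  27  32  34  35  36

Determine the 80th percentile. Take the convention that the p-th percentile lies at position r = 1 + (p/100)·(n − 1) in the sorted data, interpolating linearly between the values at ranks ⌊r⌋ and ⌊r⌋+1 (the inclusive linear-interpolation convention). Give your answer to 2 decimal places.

n = 22.
r = 1 + (80/100)·(22 − 1) = 1 + 16.8 = 17.8.
Rank 17 is 26 and rank 18 is 27.
Interpolate: 26 + 0.8·(27 − 26) = 26 + 0.8·1 = 26.8.

26.80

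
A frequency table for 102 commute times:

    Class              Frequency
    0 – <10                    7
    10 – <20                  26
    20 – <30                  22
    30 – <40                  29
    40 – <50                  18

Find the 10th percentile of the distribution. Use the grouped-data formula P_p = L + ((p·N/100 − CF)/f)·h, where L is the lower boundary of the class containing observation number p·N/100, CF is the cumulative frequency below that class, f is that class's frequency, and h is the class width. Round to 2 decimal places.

N = 102; target position k = 10/100 · 102 = 10.2.
Cumulative frequencies: 7, 33, 55, 84, 102.
Observation 10.2 falls in the class 10 – <20.
L = 10, CF = 7, f = 26, h = 10.
P10 = 10 + ((10.2 − 7)/26)·10 = 10 + 1.23077 = 11.2308.

11.23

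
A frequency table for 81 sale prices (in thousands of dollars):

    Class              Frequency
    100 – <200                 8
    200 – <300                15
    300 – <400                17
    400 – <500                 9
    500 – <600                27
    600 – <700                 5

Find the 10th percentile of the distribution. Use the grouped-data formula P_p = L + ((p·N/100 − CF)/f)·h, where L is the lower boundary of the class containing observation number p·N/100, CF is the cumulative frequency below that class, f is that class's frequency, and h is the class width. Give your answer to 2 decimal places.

200.67

N = 81; target position k = 10/100 · 81 = 8.1.
Cumulative frequencies: 8, 23, 40, 49, 76, 81.
Observation 8.1 falls in the class 200 – <300.
L = 200, CF = 8, f = 15, h = 100.
P10 = 200 + ((8.1 − 8)/15)·100 = 200 + 0.666667 = 200.667.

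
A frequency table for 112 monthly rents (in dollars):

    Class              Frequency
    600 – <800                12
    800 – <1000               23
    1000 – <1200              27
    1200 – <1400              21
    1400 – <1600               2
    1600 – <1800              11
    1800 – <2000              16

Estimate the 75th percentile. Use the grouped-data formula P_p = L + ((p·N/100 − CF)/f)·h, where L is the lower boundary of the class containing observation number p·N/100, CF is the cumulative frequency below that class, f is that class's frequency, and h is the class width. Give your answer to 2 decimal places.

1500.00

N = 112; target position k = 75/100 · 112 = 84.
Cumulative frequencies: 12, 35, 62, 83, 85, 96, 112.
Observation 84 falls in the class 1400 – <1600.
L = 1400, CF = 83, f = 2, h = 200.
P75 = 1400 + ((84 − 83)/2)·200 = 1400 + 100 = 1500.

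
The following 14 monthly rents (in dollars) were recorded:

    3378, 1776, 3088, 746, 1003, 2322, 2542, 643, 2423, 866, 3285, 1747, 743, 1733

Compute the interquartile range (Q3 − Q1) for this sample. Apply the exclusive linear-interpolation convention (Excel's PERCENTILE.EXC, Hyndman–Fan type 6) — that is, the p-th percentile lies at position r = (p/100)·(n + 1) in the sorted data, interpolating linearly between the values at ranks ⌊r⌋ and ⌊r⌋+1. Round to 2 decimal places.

Sorted: 643, 743, 746, 866, 1003, 1733, 1747, 1776, 2322, 2423, 2542, 3088, 3285, 3378.
n = 14.
P25: r = 3.75; ranks 3–4 are 746, 866; interpolating gives 836.
P75: r = 11.25; ranks 11–12 are 2542, 3088; interpolating gives 2678.5.
Difference: 2678.5 − 836 = 1842.5.

1842.50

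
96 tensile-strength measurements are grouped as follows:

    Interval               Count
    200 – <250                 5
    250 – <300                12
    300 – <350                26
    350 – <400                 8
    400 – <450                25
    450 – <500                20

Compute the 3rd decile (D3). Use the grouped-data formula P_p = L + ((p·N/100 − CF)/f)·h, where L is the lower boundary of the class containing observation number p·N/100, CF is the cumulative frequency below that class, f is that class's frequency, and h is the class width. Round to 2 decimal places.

N = 96; target position k = 30/100 · 96 = 28.8.
Cumulative frequencies: 5, 17, 43, 51, 76, 96.
Observation 28.8 falls in the class 300 – <350.
L = 300, CF = 17, f = 26, h = 50.
P30 = 300 + ((28.8 − 17)/26)·50 = 300 + 22.6923 = 322.692.

322.69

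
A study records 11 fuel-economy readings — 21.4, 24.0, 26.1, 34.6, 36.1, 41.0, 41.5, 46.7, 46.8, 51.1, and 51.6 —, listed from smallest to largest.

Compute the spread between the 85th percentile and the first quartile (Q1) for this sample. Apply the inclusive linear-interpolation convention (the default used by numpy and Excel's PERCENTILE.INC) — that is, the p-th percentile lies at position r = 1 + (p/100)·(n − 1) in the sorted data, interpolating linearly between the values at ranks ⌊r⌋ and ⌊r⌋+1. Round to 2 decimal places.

n = 11.
P25: r = 3.5; ranks 3–4 are 26.1, 34.6; interpolating gives 30.35.
P85: r = 9.5; ranks 9–10 are 46.8, 51.1; interpolating gives 48.95.
Difference: 48.95 − 30.35 = 18.6.

18.60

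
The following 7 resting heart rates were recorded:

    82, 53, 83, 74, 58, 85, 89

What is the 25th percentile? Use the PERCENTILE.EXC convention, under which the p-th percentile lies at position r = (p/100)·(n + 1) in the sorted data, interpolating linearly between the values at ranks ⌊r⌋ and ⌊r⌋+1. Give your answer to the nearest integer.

Sorted: 53, 58, 74, 82, 83, 85, 89.
n = 7.
r = (25/100)·(7 + 1) = 2.
r is an integer, so P25 is the value at rank 2: 58.

58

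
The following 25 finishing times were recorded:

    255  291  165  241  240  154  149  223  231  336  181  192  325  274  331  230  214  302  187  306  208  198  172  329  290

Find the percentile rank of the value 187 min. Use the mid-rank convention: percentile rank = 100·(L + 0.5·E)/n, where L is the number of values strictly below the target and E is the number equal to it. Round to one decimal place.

Sorted: 149, 154, 165, 172, 181, 187, 192, 198, 208, 214, 223, 230, 231, 240, 241, 255, 274, 290, 291, 302, 306, 325, 329, 331, 336.
Count below 187: L = 5; count equal: E = 1; n = 25.
Percentile rank = 100·(5 + 0.5·1)/25 = 100·5.5/25 = 22.

22.0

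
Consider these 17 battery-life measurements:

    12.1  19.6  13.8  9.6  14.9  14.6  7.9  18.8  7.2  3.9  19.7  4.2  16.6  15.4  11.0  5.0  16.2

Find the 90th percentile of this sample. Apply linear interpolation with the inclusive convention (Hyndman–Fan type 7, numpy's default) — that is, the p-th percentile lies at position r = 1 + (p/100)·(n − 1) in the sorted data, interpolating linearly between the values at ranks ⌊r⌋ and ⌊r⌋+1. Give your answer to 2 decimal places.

Sorted: 3.9, 4.2, 5.0, 7.2, 7.9, 9.6, 11.0, 12.1, 13.8, 14.6, 14.9, 15.4, 16.2, 16.6, 18.8, 19.6, 19.7.
n = 17.
r = 1 + (90/100)·(17 − 1) = 1 + 14.4 = 15.4.
Rank 15 is 18.8 and rank 16 is 19.6.
Interpolate: 18.8 + 0.4·(19.6 − 18.8) = 18.8 + 0.4·0.8 = 19.12.

19.12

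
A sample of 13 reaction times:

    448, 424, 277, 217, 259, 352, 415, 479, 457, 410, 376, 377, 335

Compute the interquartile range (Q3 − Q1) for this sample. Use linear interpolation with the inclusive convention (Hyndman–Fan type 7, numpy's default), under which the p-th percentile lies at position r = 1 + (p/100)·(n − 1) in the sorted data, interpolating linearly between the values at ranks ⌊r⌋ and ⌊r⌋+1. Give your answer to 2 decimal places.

Sorted: 217, 259, 277, 335, 352, 376, 377, 410, 415, 424, 448, 457, 479.
n = 13.
P25: r = 4 (integer) → 335.
P75: r = 10 (integer) → 424.
Difference: 424 − 335 = 89.

89.00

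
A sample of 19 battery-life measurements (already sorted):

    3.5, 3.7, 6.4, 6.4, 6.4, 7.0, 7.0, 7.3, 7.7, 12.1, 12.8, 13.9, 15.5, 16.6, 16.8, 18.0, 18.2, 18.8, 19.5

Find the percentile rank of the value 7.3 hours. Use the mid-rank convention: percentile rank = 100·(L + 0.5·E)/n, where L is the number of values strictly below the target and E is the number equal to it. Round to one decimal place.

39.5

Count below 7.3: L = 7; count equal: E = 1; n = 19.
Percentile rank = 100·(7 + 0.5·1)/19 = 100·7.5/19 = 39.47.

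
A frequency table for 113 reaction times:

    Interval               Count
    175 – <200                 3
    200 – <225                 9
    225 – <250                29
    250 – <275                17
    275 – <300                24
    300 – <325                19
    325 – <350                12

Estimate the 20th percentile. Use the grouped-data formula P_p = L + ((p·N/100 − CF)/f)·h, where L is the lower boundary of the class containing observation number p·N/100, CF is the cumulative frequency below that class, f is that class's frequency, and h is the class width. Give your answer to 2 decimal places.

234.14

N = 113; target position k = 20/100 · 113 = 22.6.
Cumulative frequencies: 3, 12, 41, 58, 82, 101, 113.
Observation 22.6 falls in the class 225 – <250.
L = 225, CF = 12, f = 29, h = 25.
P20 = 225 + ((22.6 − 12)/29)·25 = 225 + 9.13793 = 234.138.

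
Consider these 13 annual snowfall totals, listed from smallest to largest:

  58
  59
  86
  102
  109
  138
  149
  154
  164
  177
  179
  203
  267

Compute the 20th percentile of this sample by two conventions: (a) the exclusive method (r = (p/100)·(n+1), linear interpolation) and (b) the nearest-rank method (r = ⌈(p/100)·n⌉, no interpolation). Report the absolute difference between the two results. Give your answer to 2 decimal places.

5.40

n = 13.
(a) r = 2.8; between ranks 2 (59) and 3 (86): 80.6.
(b) the nearest-rank method: rank 3 → 86.
|80.6 − 86| = 5.4.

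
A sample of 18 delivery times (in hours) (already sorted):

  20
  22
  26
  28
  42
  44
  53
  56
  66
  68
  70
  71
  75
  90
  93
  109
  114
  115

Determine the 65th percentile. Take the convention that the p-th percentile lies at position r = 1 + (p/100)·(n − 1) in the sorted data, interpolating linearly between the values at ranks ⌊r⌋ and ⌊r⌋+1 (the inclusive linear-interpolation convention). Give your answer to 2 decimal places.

n = 18.
r = 1 + (65/100)·(18 − 1) = 1 + 11.05 = 12.05.
Rank 12 is 71 and rank 13 is 75.
Interpolate: 71 + 0.05·(75 − 71) = 71 + 0.05·4 = 71.2.

71.20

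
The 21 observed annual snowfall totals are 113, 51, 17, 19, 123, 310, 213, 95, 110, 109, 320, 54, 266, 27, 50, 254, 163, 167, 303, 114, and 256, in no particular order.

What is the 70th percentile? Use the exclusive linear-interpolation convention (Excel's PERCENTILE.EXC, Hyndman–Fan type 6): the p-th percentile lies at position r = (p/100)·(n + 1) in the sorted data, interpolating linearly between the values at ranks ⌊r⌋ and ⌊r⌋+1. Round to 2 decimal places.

Sorted: 17, 19, 27, 50, 51, 54, 95, 109, 110, 113, 114, 123, 163, 167, 213, 254, 256, 266, 303, 310, 320.
n = 21.
r = (70/100)·(21 + 1) = 15.4.
Rank 15 is 213 and rank 16 is 254.
Interpolate: 213 + 0.4·(254 − 213) = 213 + 0.4·41 = 229.4.

229.40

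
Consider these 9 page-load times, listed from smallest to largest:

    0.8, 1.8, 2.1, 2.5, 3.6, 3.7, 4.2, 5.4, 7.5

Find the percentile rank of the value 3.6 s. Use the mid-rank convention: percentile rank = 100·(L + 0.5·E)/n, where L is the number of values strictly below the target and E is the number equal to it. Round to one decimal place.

50.0

Count below 3.6: L = 4; count equal: E = 1; n = 9.
Percentile rank = 100·(4 + 0.5·1)/9 = 100·4.5/9 = 50.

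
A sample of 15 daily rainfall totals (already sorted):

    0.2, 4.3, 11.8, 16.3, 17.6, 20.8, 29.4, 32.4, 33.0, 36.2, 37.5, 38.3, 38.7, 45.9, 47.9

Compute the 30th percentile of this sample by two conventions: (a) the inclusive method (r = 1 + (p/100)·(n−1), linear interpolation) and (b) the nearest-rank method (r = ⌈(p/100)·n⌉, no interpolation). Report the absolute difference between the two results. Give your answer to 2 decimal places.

n = 15.
(a) r = 5.2; between ranks 5 (17.6) and 6 (20.8): 18.24.
(b) the nearest-rank method: rank 5 → 17.6.
|18.24 − 17.6| = 0.64.

0.64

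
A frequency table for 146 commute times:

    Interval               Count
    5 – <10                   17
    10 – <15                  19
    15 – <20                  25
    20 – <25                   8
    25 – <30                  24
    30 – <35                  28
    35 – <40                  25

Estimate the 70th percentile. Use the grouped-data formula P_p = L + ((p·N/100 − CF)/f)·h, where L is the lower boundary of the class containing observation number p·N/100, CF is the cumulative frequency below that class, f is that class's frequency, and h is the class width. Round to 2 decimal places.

31.64

N = 146; target position k = 70/100 · 146 = 102.2.
Cumulative frequencies: 17, 36, 61, 69, 93, 121, 146.
Observation 102.2 falls in the class 30 – <35.
L = 30, CF = 93, f = 28, h = 5.
P70 = 30 + ((102.2 − 93)/28)·5 = 30 + 1.64286 = 31.6429.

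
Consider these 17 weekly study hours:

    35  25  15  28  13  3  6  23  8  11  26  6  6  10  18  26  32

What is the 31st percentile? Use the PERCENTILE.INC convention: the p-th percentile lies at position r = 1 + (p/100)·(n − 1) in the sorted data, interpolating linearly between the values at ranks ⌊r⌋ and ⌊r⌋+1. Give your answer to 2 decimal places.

Sorted: 3, 6, 6, 6, 8, 10, 11, 13, 15, 18, 23, 25, 26, 26, 28, 32, 35.
n = 17.
r = 1 + (31/100)·(17 − 1) = 1 + 4.96 = 5.96.
Rank 5 is 8 and rank 6 is 10.
Interpolate: 8 + 0.96·(10 − 8) = 8 + 0.96·2 = 9.92.

9.92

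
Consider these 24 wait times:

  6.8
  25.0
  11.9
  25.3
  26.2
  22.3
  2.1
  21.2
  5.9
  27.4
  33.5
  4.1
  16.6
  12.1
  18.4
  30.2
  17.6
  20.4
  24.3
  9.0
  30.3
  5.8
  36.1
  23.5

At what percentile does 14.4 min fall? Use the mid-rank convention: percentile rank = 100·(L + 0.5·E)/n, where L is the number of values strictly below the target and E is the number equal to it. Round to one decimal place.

Sorted: 2.1, 4.1, 5.8, 5.9, 6.8, 9.0, 11.9, 12.1, 16.6, 17.6, 18.4, 20.4, 21.2, 22.3, 23.5, 24.3, 25.0, 25.3, 26.2, 27.4, 30.2, 30.3, 33.5, 36.1.
Count below 14.4: L = 8; count equal: E = 0; n = 24.
Percentile rank = 100·(8 + 0.5·0)/24 = 100·8/24 = 33.33.

33.3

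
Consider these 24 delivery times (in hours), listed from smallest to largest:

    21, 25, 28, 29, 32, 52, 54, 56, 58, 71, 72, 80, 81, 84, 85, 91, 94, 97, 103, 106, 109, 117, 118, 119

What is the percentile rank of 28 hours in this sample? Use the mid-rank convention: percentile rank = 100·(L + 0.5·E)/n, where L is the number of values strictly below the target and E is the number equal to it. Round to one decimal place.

Count below 28: L = 2; count equal: E = 1; n = 24.
Percentile rank = 100·(2 + 0.5·1)/24 = 100·2.5/24 = 10.42.

10.4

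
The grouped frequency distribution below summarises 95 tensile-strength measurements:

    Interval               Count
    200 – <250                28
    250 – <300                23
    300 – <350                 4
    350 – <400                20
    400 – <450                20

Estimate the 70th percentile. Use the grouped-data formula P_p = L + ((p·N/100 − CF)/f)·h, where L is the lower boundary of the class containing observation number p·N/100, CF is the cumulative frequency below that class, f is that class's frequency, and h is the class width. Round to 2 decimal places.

378.75

N = 95; target position k = 70/100 · 95 = 66.5.
Cumulative frequencies: 28, 51, 55, 75, 95.
Observation 66.5 falls in the class 350 – <400.
L = 350, CF = 55, f = 20, h = 50.
P70 = 350 + ((66.5 − 55)/20)·50 = 350 + 28.75 = 378.75.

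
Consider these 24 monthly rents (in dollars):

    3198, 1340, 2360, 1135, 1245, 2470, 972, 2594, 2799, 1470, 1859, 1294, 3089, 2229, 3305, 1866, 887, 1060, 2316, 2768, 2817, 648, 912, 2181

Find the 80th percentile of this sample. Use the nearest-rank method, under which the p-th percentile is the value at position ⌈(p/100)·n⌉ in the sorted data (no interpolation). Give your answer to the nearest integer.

2799

Sorted: 648, 887, 912, 972, 1060, 1135, 1245, 1294, 1340, 1470, 1859, 1866, 2181, 2229, 2316, 2360, 2470, 2594, 2768, 2799, 2817, 3089, 3198, 3305.
n = 24.
Position = ⌈80/100 · 24⌉ = ⌈19.2⌉ = 20.
The value at rank 20 is 2799.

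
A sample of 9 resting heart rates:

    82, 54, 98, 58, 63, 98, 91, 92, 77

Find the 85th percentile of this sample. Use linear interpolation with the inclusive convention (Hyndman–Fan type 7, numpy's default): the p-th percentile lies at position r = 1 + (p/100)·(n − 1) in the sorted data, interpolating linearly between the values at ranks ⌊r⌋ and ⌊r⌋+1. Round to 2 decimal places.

96.80

Sorted: 54, 58, 63, 77, 82, 91, 92, 98, 98.
n = 9.
r = 1 + (85/100)·(9 − 1) = 1 + 6.8 = 7.8.
Rank 7 is 92 and rank 8 is 98.
Interpolate: 92 + 0.8·(98 − 92) = 92 + 0.8·6 = 96.8.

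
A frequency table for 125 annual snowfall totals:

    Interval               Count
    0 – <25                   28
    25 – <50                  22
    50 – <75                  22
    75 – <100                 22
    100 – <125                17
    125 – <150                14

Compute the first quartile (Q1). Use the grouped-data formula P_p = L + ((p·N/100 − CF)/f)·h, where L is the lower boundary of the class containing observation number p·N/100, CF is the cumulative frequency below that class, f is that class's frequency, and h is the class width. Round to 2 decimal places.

N = 125; target position k = 25/100 · 125 = 31.25.
Cumulative frequencies: 28, 50, 72, 94, 111, 125.
Observation 31.25 falls in the class 25 – <50.
L = 25, CF = 28, f = 22, h = 25.
P25 = 25 + ((31.25 − 28)/22)·25 = 25 + 3.69318 = 28.6932.

28.69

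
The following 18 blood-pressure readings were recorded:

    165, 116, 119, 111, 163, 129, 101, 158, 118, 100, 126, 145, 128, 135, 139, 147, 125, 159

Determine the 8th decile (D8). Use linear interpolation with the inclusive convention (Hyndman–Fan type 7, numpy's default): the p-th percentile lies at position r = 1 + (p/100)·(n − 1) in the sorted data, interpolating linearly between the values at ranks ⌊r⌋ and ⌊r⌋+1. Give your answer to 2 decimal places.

153.60

Sorted: 100, 101, 111, 116, 118, 119, 125, 126, 128, 129, 135, 139, 145, 147, 158, 159, 163, 165.
n = 18.
r = 1 + (80/100)·(18 − 1) = 1 + 13.6 = 14.6.
Rank 14 is 147 and rank 15 is 158.
Interpolate: 147 + 0.6·(158 − 147) = 147 + 0.6·11 = 153.6.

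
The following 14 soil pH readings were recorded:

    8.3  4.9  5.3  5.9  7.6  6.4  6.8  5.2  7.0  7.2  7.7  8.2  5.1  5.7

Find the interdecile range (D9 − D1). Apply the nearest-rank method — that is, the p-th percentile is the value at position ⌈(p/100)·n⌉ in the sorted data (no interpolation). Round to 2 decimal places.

Sorted: 4.9, 5.1, 5.2, 5.3, 5.7, 5.9, 6.4, 6.8, 7.0, 7.2, 7.6, 7.7, 8.2, 8.3.
n = 14.
P10: rank ⌈10/100·14⌉ = 2 → 5.1.
P90: rank ⌈90/100·14⌉ = 13 → 8.2.
Difference: 8.2 − 5.1 = 3.1.

3.10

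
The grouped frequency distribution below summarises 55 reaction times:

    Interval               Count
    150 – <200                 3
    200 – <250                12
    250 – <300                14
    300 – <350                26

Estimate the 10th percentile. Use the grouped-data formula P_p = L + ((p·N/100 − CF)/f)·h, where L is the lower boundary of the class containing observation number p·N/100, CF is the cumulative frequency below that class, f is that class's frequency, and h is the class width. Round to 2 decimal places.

N = 55; target position k = 10/100 · 55 = 5.5.
Cumulative frequencies: 3, 15, 29, 55.
Observation 5.5 falls in the class 200 – <250.
L = 200, CF = 3, f = 12, h = 50.
P10 = 200 + ((5.5 − 3)/12)·50 = 200 + 10.4167 = 210.417.

210.42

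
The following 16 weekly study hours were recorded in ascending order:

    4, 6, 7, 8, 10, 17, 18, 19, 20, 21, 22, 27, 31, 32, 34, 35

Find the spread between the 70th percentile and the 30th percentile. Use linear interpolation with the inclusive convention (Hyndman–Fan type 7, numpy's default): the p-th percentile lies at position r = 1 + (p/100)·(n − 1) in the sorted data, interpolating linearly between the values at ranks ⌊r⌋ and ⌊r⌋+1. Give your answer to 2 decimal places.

11.00

n = 16.
P30: r = 5.5; ranks 5–6 are 10, 17; interpolating gives 13.5.
P70: r = 11.5; ranks 11–12 are 22, 27; interpolating gives 24.5.
Difference: 24.5 − 13.5 = 11.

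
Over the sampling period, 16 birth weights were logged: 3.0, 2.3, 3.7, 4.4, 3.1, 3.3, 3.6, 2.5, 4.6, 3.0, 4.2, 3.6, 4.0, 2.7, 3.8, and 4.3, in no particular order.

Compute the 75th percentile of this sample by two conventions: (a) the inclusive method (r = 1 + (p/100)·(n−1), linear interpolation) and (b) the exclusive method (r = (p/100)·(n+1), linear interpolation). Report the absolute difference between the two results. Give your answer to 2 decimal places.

0.10

Sorted: 2.3, 2.5, 2.7, 3.0, 3.0, 3.1, 3.3, 3.6, 3.6, 3.7, 3.8, 4.0, 4.2, 4.3, 4.4, 4.6.
n = 16.
(a) r = 12.25; between ranks 12 (4.0) and 13 (4.2): 4.05.
(b) r = 12.75; between ranks 12 (4.0) and 13 (4.2): 4.15.
|4.05 − 4.15| = 0.1.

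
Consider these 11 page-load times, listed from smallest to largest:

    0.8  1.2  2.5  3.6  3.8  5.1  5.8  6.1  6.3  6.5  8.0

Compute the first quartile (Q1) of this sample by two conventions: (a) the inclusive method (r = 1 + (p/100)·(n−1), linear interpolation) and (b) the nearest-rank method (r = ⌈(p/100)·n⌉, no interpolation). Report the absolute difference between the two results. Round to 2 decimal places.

n = 11.
(a) r = 3.5; between ranks 3 (2.5) and 4 (3.6): 3.05.
(b) the nearest-rank method: rank 3 → 2.5.
|3.05 − 2.5| = 0.55.

0.55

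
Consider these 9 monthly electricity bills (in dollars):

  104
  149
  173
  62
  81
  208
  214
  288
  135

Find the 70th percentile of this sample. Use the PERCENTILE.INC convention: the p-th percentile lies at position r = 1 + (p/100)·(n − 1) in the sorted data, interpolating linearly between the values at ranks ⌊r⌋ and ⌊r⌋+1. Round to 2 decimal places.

194.00

Sorted: 62, 81, 104, 135, 149, 173, 208, 214, 288.
n = 9.
r = 1 + (70/100)·(9 − 1) = 1 + 5.6 = 6.6.
Rank 6 is 173 and rank 7 is 208.
Interpolate: 173 + 0.6·(208 − 173) = 173 + 0.6·35 = 194.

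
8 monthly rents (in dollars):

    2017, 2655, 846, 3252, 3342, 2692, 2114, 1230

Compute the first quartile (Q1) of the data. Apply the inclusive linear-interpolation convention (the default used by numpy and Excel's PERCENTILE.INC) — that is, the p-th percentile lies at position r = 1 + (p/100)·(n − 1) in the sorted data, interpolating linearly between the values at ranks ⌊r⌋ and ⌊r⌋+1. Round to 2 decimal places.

1820.25

Sorted: 846, 1230, 2017, 2114, 2655, 2692, 3252, 3342.
n = 8.
r = 1 + (25/100)·(8 − 1) = 1 + 1.75 = 2.75.
Rank 2 is 1230 and rank 3 is 2017.
Interpolate: 1230 + 0.75·(2017 − 1230) = 1230 + 0.75·787 = 1820.25.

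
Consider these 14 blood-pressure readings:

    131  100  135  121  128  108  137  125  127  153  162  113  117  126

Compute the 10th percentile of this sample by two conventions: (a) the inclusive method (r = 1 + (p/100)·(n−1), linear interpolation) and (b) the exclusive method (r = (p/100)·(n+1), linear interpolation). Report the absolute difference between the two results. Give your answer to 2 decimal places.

5.50

Sorted: 100, 108, 113, 117, 121, 125, 126, 127, 128, 131, 135, 137, 153, 162.
n = 14.
(a) r = 2.3; between ranks 2 (108) and 3 (113): 109.5.
(b) r = 1.5; between ranks 1 (100) and 2 (108): 104.
|109.5 − 104| = 5.5.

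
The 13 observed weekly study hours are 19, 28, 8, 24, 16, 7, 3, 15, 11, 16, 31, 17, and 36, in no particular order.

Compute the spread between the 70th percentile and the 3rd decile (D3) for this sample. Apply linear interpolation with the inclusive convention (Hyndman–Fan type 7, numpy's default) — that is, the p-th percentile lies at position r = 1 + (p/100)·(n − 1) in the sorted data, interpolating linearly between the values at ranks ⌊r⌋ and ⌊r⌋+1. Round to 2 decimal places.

7.60

Sorted: 3, 7, 8, 11, 15, 16, 16, 17, 19, 24, 28, 31, 36.
n = 13.
P30: r = 4.6; ranks 4–5 are 11, 15; interpolating gives 13.4.
P70: r = 9.4; ranks 9–10 are 19, 24; interpolating gives 21.
Difference: 21 − 13.4 = 7.6.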